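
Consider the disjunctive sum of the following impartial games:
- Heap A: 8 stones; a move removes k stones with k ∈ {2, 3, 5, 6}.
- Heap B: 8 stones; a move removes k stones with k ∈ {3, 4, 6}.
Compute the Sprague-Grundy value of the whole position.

Build the Grundy sequence for heap A with g(k) = mex{g(k−s) : s ∈ {2, 3, 5, 6}, s ≤ k}:
g(0) = mex{} = 0
g(1) = mex{} = 0
g(2) = mex{0} = 1
g(3) = mex{0} = 1
g(4) = mex{0,1} = 2
g(5) = mex{0,1} = 2
g(6) = mex{0,1,2} = 3
g(7) = mex{0,1,2} = 3
g(8) = mex{1,2,3} = 0
So g(8) = 0.
For heap B, compute g(0), g(1), … with moves {3, 4, 6}:
k:     0  1  2  3  4  5  6  7  8
g(k):  0  0  0  1  1  1  2  2  2
So g(8) = 2.
The value of a disjunctive sum is the nim-sum of the parts.
Combined value = 0 XOR 2 = 2.

2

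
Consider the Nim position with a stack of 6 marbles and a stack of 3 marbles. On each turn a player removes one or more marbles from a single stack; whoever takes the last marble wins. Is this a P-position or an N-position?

Bitwise XOR of the heap sizes:
  110  (6)
  011  (3)
  ---
  101  (5)
The nim-sum is 5 ≠ 0, so this is an N-position: the player to move can win.

N-position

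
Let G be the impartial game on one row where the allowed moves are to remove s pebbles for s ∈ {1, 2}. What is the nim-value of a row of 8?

Build the Grundy sequence with g(k) = mex{g(k−s) : s ∈ {1, 2}, s ≤ k}:
g(0) = mex{} = 0
g(1) = mex{0} = 1
g(2) = mex{0,1} = 2
g(3) = mex{1,2} = 0
g(4) = mex{0,2} = 1
g(5) = mex{0,1} = 2
g(6) = mex{1,2} = 0
g(7) = mex{0,2} = 1
g(8) = mex{0,1} = 2
So g(8) = 2.

2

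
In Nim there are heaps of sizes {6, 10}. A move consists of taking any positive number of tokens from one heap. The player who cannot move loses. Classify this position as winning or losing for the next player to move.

Winning position

Compute the nim-sum pairwise:
6 ⊕ 10 = 12
The nim-sum is 12 ≠ 0, so this is an N-position: the player to move can win.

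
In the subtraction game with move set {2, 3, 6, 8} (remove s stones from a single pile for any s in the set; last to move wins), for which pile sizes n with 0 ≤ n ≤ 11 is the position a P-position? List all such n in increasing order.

Grundy values for subtraction set {2, 3, 6, 8}:
k:     0  1  2  3  4  5  6  7  8  9 10 11
g(k):  0  0  1  1  2  0  3  1  2  2  0  3
The P-positions (g = 0) in 0..11 are 0, 1, 5, 10.

0, 1, 5, 10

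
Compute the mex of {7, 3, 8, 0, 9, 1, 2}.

4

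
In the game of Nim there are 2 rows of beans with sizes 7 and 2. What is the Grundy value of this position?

5

Nim-sum: 7 ^ 2 = 5.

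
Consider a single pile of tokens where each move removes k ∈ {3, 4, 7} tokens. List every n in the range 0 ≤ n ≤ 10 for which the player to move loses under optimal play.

0, 1, 2, 10

Compute g(0), g(1), … for moves {3, 4, 7}:
g(0) = mex{} = 0
g(1) = mex{} = 0
g(2) = mex{} = 0
g(3) = mex{0} = 1
g(4) = mex{0} = 1
g(5) = mex{0} = 1
g(6) = mex{0,1} = 2
g(7) = mex{0,1} = 2
g(8) = mex{0,1} = 2
g(9) = mex{0,1,2} = 3
g(10) = mex{1,2} = 0
The P-positions (g = 0) in 0..10 are 0, 1, 2, 10.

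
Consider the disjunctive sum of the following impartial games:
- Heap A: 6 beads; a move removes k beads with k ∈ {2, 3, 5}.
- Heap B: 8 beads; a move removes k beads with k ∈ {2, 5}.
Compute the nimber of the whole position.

Build the Grundy sequence for heap A with g(k) = mex{g(k−s) : s ∈ {2, 3, 5}, s ≤ k}:
k:     0  1  2  3  4  5  6
g(k):  0  0  1  1  2  2  3
So g(6) = 3.
Build the Grundy sequence for heap B with g(k) = mex{g(k−s) : s ∈ {2, 5}, s ≤ k}:
k:     0  1  2  3  4  5  6  7  8
g(k):  0  0  1  1  0  2  1  0  0
So g(8) = 0.
The value of a disjunctive sum is the nim-sum of the parts.
Combined value = 3 XOR 0 = 3.

3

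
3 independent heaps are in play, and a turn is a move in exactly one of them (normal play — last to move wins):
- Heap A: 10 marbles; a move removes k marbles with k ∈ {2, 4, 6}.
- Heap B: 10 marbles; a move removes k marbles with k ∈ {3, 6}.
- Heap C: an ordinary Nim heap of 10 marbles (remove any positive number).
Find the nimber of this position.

11

Grundy values for heap A (subtraction set {2, 4, 6}):
k:     0  1  2  3  4  5  6  7  8  9 10
g(k):  0  0  1  1  2  2  3  3  0  0  1
So g(10) = 1.
Grundy values for heap B (subtraction set {3, 6}):
g(0) = mex{} = 0
g(1) = mex{} = 0
g(2) = mex{} = 0
g(3) = mex{0} = 1
g(4) = mex{0} = 1
g(5) = mex{0} = 1
g(6) = mex{0,1} = 2
g(7) = mex{0,1} = 2
g(8) = mex{0,1} = 2
g(9) = mex{1,2} = 0
g(10) = mex{1,2} = 0
So g(10) = 0.
Heap C is a plain Nim heap of size 10, so its Grundy value is 10.
The value of a disjunctive sum is the nim-sum of the parts.
Combined value = 1 ⊕ 0 ⊕ 10 = 11.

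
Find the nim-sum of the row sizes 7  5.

Compute the nim-sum pairwise:
7 ⊕ 5 = 2

2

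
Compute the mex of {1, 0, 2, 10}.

3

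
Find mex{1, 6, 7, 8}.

0

0 is not in the set, so the mex is 0.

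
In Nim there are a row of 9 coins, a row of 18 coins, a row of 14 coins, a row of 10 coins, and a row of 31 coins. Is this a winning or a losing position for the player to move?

Compute the nim-sum pairwise:
9 ⊕ 18 = 27
27 ⊕ 14 = 21
21 ⊕ 10 = 31
31 ⊕ 31 = 0
The nim-sum is 0, so this is a P-position: the player to move is in a losing position under optimal play.

Losing position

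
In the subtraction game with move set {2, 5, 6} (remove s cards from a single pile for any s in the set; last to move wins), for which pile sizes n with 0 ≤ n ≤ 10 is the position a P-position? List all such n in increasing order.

Grundy values for subtraction set {2, 5, 6}:
g(0) = mex{} = 0
g(1) = mex{} = 0
g(2) = mex{0} = 1
g(3) = mex{0} = 1
g(4) = mex{1} = 0
g(5) = mex{0,1} = 2
g(6) = mex{0} = 1
g(7) = mex{0,1,2} = 3
g(8) = mex{1} = 0
g(9) = mex{0,1,3} = 2
g(10) = mex{0,2} = 1
The P-positions (g = 0) in 0..10 are 0, 1, 4, 8.

0, 1, 4, 8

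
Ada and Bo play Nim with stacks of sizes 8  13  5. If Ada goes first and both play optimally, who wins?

Bo wins

Nim-sum: 8 XOR 13 XOR 5 = 0.
The nim-sum is 0, so this is a P-position: the player to move is in a losing position under optimal play; Ada is about to move from it and so loses — Bo wins.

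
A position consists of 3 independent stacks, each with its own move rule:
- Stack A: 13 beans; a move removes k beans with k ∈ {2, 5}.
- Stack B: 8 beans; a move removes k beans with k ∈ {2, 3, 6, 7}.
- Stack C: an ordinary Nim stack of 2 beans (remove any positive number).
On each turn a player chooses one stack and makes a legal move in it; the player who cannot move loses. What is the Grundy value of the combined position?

1

Build the Grundy sequence for stack A with g(k) = mex{g(k−s) : s ∈ {2, 5}, s ≤ k}:
g(0) = mex{} = 0
g(1) = mex{} = 0
g(2) = mex{0} = 1
g(3) = mex{0} = 1
g(4) = mex{1} = 0
g(5) = mex{0,1} = 2
g(6) = mex{0} = 1
g(7) = mex{1,2} = 0
g(8) = mex{1} = 0
g(9) = mex{0} = 1
g(10) = mex{0,2} = 1
g(11) = mex{1} = 0
g(12) = mex{0,1} = 2
g(13) = mex{0} = 1
So g(13) = 1.
Build the Grundy sequence for stack B with g(k) = mex{g(k−s) : s ∈ {2, 3, 6, 7}, s ≤ k}:
g(0) = mex{} = 0
g(1) = mex{} = 0
g(2) = mex{0} = 1
g(3) = mex{0} = 1
g(4) = mex{0,1} = 2
g(5) = mex{1} = 0
g(6) = mex{0,1,2} = 3
g(7) = mex{0,2} = 1
g(8) = mex{0,1,3} = 2
So g(8) = 2.
Stack C is a plain Nim stack of size 2, so its Grundy value is 2.
The value of a disjunctive sum is the nim-sum of the parts.
Combined value = 1 ⊕ 2 ⊕ 2 = 1.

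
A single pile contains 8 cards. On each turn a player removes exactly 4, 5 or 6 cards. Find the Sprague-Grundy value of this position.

Compute g(0), g(1), … for moves {4, 5, 6}:
g(0) = mex{} = 0
g(1) = mex{} = 0
g(2) = mex{} = 0
g(3) = mex{} = 0
g(4) = mex{0} = 1
g(5) = mex{0} = 1
g(6) = mex{0} = 1
g(7) = mex{0} = 1
g(8) = mex{0,1} = 2
So g(8) = 2.

2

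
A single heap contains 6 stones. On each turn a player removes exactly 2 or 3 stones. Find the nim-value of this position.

0

Grundy values for subtraction set {2, 3}:
k:     0  1  2  3  4  5  6
g(k):  0  0  1  1  2  0  0
So g(6) = 0.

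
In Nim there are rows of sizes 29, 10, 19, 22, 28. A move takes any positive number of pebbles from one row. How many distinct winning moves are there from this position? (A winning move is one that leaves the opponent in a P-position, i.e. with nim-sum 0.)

Nim-sum: 29 ^ 10 ^ 19 ^ 22 ^ 28 = 14.
The overall nim-sum is X = 14. A row of size p has a winning move iff p XOR X < p (reduce it to p XOR X).
  29: 29 XOR 14 = 19 < 29 — winning move (to 19).
  10: 10 XOR 14 = 4 < 10 — winning move (to 4).
  19: 19 XOR 14 = 29 ≥ 19 — no move.
  22: 22 XOR 14 = 24 ≥ 22 — no move.
  28: 28 XOR 14 = 18 < 28 — winning move (to 18).
That gives 3 winning moves.

3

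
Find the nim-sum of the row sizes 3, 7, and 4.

0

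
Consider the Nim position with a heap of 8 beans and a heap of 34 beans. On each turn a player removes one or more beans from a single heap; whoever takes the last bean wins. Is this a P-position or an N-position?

N-position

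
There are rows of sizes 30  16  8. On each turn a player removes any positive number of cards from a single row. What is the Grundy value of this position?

In binary:
  11110  (30)
  10000  (16)
  01000  (8)
  -----
  00110  (6)

6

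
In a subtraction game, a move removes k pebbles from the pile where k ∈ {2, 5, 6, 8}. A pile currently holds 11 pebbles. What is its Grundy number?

0

Grundy values for subtraction set {2, 5, 6, 8}:
k:     0  1  2  3  4  5  6  7  8  9 10 11
g(k):  0  0  1  1  0  2  1  3  2  2  3  0
So g(11) = 0.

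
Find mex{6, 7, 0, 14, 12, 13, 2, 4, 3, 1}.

5

The values 0, 1, 2, 3, 4 are all present; 5 is the first non-negative integer missing from the set.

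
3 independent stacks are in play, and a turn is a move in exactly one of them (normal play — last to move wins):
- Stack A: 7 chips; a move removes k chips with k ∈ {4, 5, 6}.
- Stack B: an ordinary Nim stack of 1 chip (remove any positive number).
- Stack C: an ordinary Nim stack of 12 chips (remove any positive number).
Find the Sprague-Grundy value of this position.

For stack A, compute g(0), g(1), … with moves {4, 5, 6}:
k:     0  1  2  3  4  5  6  7
g(k):  0  0  0  0  1  1  1  1
So g(7) = 1.
Stack B is a plain Nim stack of size 1, so its Grundy value is 1.
Stack C is a plain Nim stack of size 12, so its Grundy value is 12.
The value of a disjunctive sum is the nim-sum of the parts.
Combined value = 1 ⊕ 1 ⊕ 12 = 12.

12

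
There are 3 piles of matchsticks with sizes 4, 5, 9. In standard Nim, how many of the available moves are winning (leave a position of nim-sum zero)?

In binary:
  0100  (4)
  0101  (5)
  1001  (9)
  ----
  1000  (8)
The overall nim-sum is X = 8. A pile of size p has a winning move iff p XOR X < p (reduce it to p XOR X).
  4: 4 XOR 8 = 12 ≥ 4 — no move.
  5: 5 XOR 8 = 13 ≥ 5 — no move.
  9: 9 XOR 8 = 1 < 9 — winning move (to 1).
That gives 1 winning move.

1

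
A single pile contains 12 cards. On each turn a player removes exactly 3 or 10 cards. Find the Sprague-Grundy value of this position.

2

Grundy values for subtraction set {3, 10}:
g(0) = mex{} = 0
g(1) = mex{} = 0
g(2) = mex{} = 0
g(3) = mex{0} = 1
g(4) = mex{0} = 1
g(5) = mex{0} = 1
g(6) = mex{1} = 0
g(7) = mex{1} = 0
g(8) = mex{1} = 0
g(9) = mex{0} = 1
g(10) = mex{0} = 1
g(11) = mex{0} = 1
g(12) = mex{0,1} = 2
So g(12) = 2.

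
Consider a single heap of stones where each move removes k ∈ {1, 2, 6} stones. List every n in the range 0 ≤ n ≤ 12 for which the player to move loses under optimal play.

0, 3, 7, 10

Grundy values for subtraction set {1, 2, 6}:
g(0) = mex{} = 0
g(1) = mex{0} = 1
g(2) = mex{0,1} = 2
g(3) = mex{1,2} = 0
g(4) = mex{0,2} = 1
g(5) = mex{0,1} = 2
g(6) = mex{0,1,2} = 3
g(7) = mex{1,2,3} = 0
g(8) = mex{0,2,3} = 1
g(9) = mex{0,1} = 2
g(10) = mex{1,2} = 0
g(11) = mex{0,2} = 1
g(12) = mex{0,1,3} = 2
The P-positions (g = 0) in 0..12 are 0, 3, 7, 10.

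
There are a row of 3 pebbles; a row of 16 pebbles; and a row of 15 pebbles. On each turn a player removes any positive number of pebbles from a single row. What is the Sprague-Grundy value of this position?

Write each in binary and XOR column by column:
  00011  (3)
  10000  (16)
  01111  (15)
  -----
  11100  (28)

28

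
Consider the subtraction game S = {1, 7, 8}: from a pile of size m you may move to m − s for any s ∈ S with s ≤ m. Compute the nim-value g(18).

1

Compute g(0), g(1), … for moves {1, 7, 8}:
k:     0  1  2  3  4  5  6  7  8  9 10 11 12 13 14 15 16 17 18
g(k):  0  1  0  1  0  1  0  1  2  3  2  3  2  3  2  0  1  0  1
So g(18) = 1.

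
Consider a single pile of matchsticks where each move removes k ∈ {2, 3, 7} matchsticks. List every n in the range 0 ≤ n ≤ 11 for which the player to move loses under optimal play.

0, 1, 5, 6, 10, 11

Build the Grundy sequence with g(k) = mex{g(k−s) : s ∈ {2, 3, 7}, s ≤ k}:
g(0) = mex{} = 0
g(1) = mex{} = 0
g(2) = mex{0} = 1
g(3) = mex{0} = 1
g(4) = mex{0,1} = 2
g(5) = mex{1} = 0
g(6) = mex{1,2} = 0
g(7) = mex{0,2} = 1
g(8) = mex{0} = 1
g(9) = mex{0,1} = 2
g(10) = mex{1} = 0
g(11) = mex{1,2} = 0
The P-positions (g = 0) in 0..11 are 0, 1, 5, 6, 10, 11.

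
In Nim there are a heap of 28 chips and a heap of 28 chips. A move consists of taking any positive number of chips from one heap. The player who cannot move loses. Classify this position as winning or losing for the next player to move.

Losing position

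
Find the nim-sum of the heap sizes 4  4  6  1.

7

Nim-sum: 4 ⊕ 4 ⊕ 6 ⊕ 1 = 7.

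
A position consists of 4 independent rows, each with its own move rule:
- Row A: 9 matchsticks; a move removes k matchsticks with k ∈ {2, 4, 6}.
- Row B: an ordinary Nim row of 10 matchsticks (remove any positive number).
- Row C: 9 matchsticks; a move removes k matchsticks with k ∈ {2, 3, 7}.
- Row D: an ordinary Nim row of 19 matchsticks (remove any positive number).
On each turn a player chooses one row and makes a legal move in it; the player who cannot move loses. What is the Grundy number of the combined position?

Build the Grundy sequence for row A with g(k) = mex{g(k−s) : s ∈ {2, 4, 6}, s ≤ k}:
k:     0  1  2  3  4  5  6  7  8  9
g(k):  0  0  1  1  2  2  3  3  0  0
So g(9) = 0.
Row B is a plain Nim row of size 10, so its Grundy value is 10.
For row C, compute g(0), g(1), … with moves {2, 3, 7}:
g(0) = mex{} = 0
g(1) = mex{} = 0
g(2) = mex{0} = 1
g(3) = mex{0} = 1
g(4) = mex{0,1} = 2
g(5) = mex{1} = 0
g(6) = mex{1,2} = 0
g(7) = mex{0,2} = 1
g(8) = mex{0} = 1
g(9) = mex{0,1} = 2
So g(9) = 2.
Row D is a plain Nim row of size 19, so its Grundy value is 19.
By the Sprague-Grundy theorem, the Grundy value of a sum of independent games is the XOR of the component values.
Combined value = 0 ⊕ 10 ⊕ 2 ⊕ 19 = 27.

27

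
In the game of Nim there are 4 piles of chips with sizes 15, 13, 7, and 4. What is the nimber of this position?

1

Nim-sum: 15 ^ 13 ^ 7 ^ 4 = 1.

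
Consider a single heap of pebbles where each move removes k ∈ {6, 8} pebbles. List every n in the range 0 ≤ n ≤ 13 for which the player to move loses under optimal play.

0, 1, 2, 3, 4, 5

Grundy values for subtraction set {6, 8}:
k:     0  1  2  3  4  5  6  7  8  9 10 11 12 13
g(k):  0  0  0  0  0  0  1  1  1  1  1  1  2  2
The P-positions (g = 0) in 0..13 are 0, 1, 2, 3, 4, 5.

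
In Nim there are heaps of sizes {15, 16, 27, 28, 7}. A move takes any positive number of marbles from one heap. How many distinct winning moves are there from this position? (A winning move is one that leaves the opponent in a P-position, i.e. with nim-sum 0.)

3

Compute the nim-sum pairwise:
15 ⊕ 16 = 31
31 ⊕ 27 = 4
4 ⊕ 28 = 24
24 ⊕ 7 = 31
The overall nim-sum is X = 31. A heap of size p has a winning move iff p XOR X < p (reduce it to p XOR X).
  15: 15 XOR 31 = 16 ≥ 15 — no move.
  16: 16 XOR 31 = 15 < 16 — winning move (to 15).
  27: 27 XOR 31 = 4 < 27 — winning move (to 4).
  28: 28 XOR 31 = 3 < 28 — winning move (to 3).
  7: 7 XOR 31 = 24 ≥ 7 — no move.
That gives 3 winning moves.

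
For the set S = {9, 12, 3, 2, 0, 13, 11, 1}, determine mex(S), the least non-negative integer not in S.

4

The values 0, 1, 2, 3 are all present; 4 is the first non-negative integer missing from the set.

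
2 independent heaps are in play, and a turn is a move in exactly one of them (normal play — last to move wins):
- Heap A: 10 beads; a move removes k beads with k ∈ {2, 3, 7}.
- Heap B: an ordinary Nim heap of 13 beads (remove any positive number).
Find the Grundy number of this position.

13

Grundy values for heap A (subtraction set {2, 3, 7}):
k:     0  1  2  3  4  5  6  7  8  9 10
g(k):  0  0  1  1  2  0  0  1  1  2  0
So g(10) = 0.
Heap B is a plain Nim heap of size 13, so its Grundy value is 13.
The value of a disjunctive sum is the nim-sum of the parts.
Combined value = 0 XOR 13 = 13.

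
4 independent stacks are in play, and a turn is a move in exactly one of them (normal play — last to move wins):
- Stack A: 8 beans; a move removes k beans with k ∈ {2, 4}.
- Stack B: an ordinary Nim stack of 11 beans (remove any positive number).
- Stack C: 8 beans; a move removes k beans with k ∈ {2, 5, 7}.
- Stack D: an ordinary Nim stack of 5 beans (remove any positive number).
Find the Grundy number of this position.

13

Build the Grundy sequence for stack A with g(k) = mex{g(k−s) : s ∈ {2, 4}, s ≤ k}:
g(0) = mex{} = 0
g(1) = mex{} = 0
g(2) = mex{0} = 1
g(3) = mex{0} = 1
g(4) = mex{0,1} = 2
g(5) = mex{0,1} = 2
g(6) = mex{1,2} = 0
g(7) = mex{1,2} = 0
g(8) = mex{0,2} = 1
So g(8) = 1.
Stack B is a plain Nim stack of size 11, so its Grundy value is 11.
For stack C, compute g(0), g(1), … with moves {2, 5, 7}:
k:     0  1  2  3  4  5  6  7  8
g(k):  0  0  1  1  0  2  1  3  2
So g(8) = 2.
Stack D is a plain Nim stack of size 5, so its Grundy value is 5.
By the Sprague-Grundy theorem, the Grundy value of a sum of independent games is the XOR of the component values.
Combined value = 1 XOR 11 XOR 2 XOR 5 = 13.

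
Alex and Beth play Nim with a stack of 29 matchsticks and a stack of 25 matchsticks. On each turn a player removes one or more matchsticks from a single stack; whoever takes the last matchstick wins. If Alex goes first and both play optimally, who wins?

Nim-sum: 29 ^ 25 = 4.
The nim-sum is 4 ≠ 0, so this is an N-position: the player to move can win; Alex has a winning move.

Alex wins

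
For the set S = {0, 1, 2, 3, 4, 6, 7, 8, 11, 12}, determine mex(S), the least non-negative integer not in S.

The values 0, 1, 2, 3, 4 are all present; 5 is the first non-negative integer missing from the set.

5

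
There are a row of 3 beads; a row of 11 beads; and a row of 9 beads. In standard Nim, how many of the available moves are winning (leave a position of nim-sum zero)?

3

Nim-sum: 3 ^ 11 ^ 9 = 1.
The overall nim-sum is X = 1. A row of size p has a winning move iff p XOR X < p (reduce it to p XOR X).
  3: 3 XOR 1 = 2 < 3 — winning move (to 2).
  11: 11 XOR 1 = 10 < 11 — winning move (to 10).
  9: 9 XOR 1 = 8 < 9 — winning move (to 8).
That gives 3 winning moves.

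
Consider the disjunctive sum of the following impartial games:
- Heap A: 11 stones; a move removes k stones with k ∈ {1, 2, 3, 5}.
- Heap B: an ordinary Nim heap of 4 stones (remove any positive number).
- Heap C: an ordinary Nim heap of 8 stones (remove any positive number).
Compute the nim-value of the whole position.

15

Grundy values for heap A (subtraction set {1, 2, 3, 5}):
k:     0  1  2  3  4  5  6  7  8  9 10 11
g(k):  0  1  2  3  0  1  2  3  0  1  2  3
So g(11) = 3.
Heap B is a plain Nim heap of size 4, so its Grundy value is 4.
Heap C is a plain Nim heap of size 8, so its Grundy value is 8.
The value of a disjunctive sum is the nim-sum of the parts.
Combined value = 3 XOR 4 XOR 8 = 15.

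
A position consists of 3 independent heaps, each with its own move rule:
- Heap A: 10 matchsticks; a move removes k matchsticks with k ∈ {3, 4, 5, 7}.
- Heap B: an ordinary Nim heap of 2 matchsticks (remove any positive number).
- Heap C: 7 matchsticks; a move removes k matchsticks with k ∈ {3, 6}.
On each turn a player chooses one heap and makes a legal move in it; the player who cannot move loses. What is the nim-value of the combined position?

0

Build the Grundy sequence for heap A with g(k) = mex{g(k−s) : s ∈ {3, 4, 5, 7}, s ≤ k}:
k:     0  1  2  3  4  5  6  7  8  9 10
g(k):  0  0  0  1  1  1  2  2  2  3  0
So g(10) = 0.
Heap B is a plain Nim heap of size 2, so its Grundy value is 2.
For heap C, compute g(0), g(1), … with moves {3, 6}:
g(0) = mex{} = 0
g(1) = mex{} = 0
g(2) = mex{} = 0
g(3) = mex{0} = 1
g(4) = mex{0} = 1
g(5) = mex{0} = 1
g(6) = mex{0,1} = 2
g(7) = mex{0,1} = 2
So g(7) = 2.
The value of a disjunctive sum is the nim-sum of the parts.
Combined value = 0 XOR 2 XOR 2 = 0.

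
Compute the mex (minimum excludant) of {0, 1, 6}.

2

The values 0, 1 are all present; 2 is the first non-negative integer missing from the set.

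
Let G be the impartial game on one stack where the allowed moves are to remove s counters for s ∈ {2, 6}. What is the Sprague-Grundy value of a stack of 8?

0

Build the Grundy sequence with g(k) = mex{g(k−s) : s ∈ {2, 6}, s ≤ k}:
k:     0  1  2  3  4  5  6  7  8
g(k):  0  0  1  1  0  0  1  1  0
So g(8) = 0.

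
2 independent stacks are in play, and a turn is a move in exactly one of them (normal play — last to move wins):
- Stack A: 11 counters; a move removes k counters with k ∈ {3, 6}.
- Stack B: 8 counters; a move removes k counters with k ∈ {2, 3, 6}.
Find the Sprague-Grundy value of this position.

Grundy values for stack A (subtraction set {3, 6}):
k:     0  1  2  3  4  5  6  7  8  9 10 11
g(k):  0  0  0  1  1  1  2  2  2  0  0  0
So g(11) = 0.
Build the Grundy sequence for stack B with g(k) = mex{g(k−s) : s ∈ {2, 3, 6}, s ≤ k}:
k:     0  1  2  3  4  5  6  7  8
g(k):  0  0  1  1  2  0  3  1  2
So g(8) = 2.
The value of a disjunctive sum is the nim-sum of the parts.
Combined value = 0 XOR 2 = 2.

2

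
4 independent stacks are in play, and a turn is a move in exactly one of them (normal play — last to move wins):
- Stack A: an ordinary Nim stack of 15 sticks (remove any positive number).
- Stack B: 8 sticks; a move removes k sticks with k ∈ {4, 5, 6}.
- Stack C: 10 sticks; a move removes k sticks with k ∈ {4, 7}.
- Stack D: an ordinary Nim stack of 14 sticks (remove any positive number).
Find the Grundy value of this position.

1

Stack A is a plain Nim stack of size 15, so its Grundy value is 15.
Build the Grundy sequence for stack B with g(k) = mex{g(k−s) : s ∈ {4, 5, 6}, s ≤ k}:
g(0) = mex{} = 0
g(1) = mex{} = 0
g(2) = mex{} = 0
g(3) = mex{} = 0
g(4) = mex{0} = 1
g(5) = mex{0} = 1
g(6) = mex{0} = 1
g(7) = mex{0} = 1
g(8) = mex{0,1} = 2
So g(8) = 2.
Build the Grundy sequence for stack C with g(k) = mex{g(k−s) : s ∈ {4, 7}, s ≤ k}:
g(0) = mex{} = 0
g(1) = mex{} = 0
g(2) = mex{} = 0
g(3) = mex{} = 0
g(4) = mex{0} = 1
g(5) = mex{0} = 1
g(6) = mex{0} = 1
g(7) = mex{0} = 1
g(8) = mex{0,1} = 2
g(9) = mex{0,1} = 2
g(10) = mex{0,1} = 2
So g(10) = 2.
Stack D is a plain Nim stack of size 14, so its Grundy value is 14.
By the Sprague-Grundy theorem, the Grundy value of a sum of independent games is the XOR of the component values.
Combined value = 15 ⊕ 2 ⊕ 2 ⊕ 14 = 1.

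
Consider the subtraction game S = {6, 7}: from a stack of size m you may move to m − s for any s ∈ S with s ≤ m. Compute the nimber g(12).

2

Build the Grundy sequence with g(k) = mex{g(k−s) : s ∈ {6, 7}, s ≤ k}:
g(0) = mex{} = 0
g(1) = mex{} = 0
g(2) = mex{} = 0
g(3) = mex{} = 0
g(4) = mex{} = 0
g(5) = mex{} = 0
g(6) = mex{0} = 1
g(7) = mex{0} = 1
g(8) = mex{0} = 1
g(9) = mex{0} = 1
g(10) = mex{0} = 1
g(11) = mex{0} = 1
g(12) = mex{0,1} = 2
So g(12) = 2.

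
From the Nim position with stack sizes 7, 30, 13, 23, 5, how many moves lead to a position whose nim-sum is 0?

5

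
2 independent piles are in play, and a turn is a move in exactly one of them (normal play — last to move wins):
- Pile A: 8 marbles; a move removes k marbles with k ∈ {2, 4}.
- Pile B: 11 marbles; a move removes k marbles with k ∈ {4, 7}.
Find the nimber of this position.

Build the Grundy sequence for pile A with g(k) = mex{g(k−s) : s ∈ {2, 4}, s ≤ k}:
k:     0  1  2  3  4  5  6  7  8
g(k):  0  0  1  1  2  2  0  0  1
So g(8) = 1.
Build the Grundy sequence for pile B with g(k) = mex{g(k−s) : s ∈ {4, 7}, s ≤ k}:
g(0) = mex{} = 0
g(1) = mex{} = 0
g(2) = mex{} = 0
g(3) = mex{} = 0
g(4) = mex{0} = 1
g(5) = mex{0} = 1
g(6) = mex{0} = 1
g(7) = mex{0} = 1
g(8) = mex{0,1} = 2
g(9) = mex{0,1} = 2
g(10) = mex{0,1} = 2
g(11) = mex{1} = 0
So g(11) = 0.
The value of a disjunctive sum is the nim-sum of the parts.
Combined value = 1 XOR 0 = 1.

1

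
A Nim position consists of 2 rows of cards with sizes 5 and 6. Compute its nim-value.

Nim-sum: 5 ^ 6 = 3.

3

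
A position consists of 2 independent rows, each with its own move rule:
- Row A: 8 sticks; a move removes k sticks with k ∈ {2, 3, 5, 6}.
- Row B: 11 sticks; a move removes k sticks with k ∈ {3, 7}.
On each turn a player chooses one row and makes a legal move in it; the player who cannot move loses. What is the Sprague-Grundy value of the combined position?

0

Grundy values for row A (subtraction set {2, 3, 5, 6}):
g(0) = mex{} = 0
g(1) = mex{} = 0
g(2) = mex{0} = 1
g(3) = mex{0} = 1
g(4) = mex{0,1} = 2
g(5) = mex{0,1} = 2
g(6) = mex{0,1,2} = 3
g(7) = mex{0,1,2} = 3
g(8) = mex{1,2,3} = 0
So g(8) = 0.
For row B, compute g(0), g(1), … with moves {3, 7}:
g(0) = mex{} = 0
g(1) = mex{} = 0
g(2) = mex{} = 0
g(3) = mex{0} = 1
g(4) = mex{0} = 1
g(5) = mex{0} = 1
g(6) = mex{1} = 0
g(7) = mex{0,1} = 2
g(8) = mex{0,1} = 2
g(9) = mex{0} = 1
g(10) = mex{1,2} = 0
g(11) = mex{1,2} = 0
So g(11) = 0.
The value of a disjunctive sum is the nim-sum of the parts.
Combined value = 0 XOR 0 = 0.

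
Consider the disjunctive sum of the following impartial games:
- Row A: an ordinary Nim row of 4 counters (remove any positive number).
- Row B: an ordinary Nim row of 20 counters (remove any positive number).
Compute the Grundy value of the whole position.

Row A is a plain Nim row of size 4, so its Grundy value is 4.
Row B is a plain Nim row of size 20, so its Grundy value is 20.
The value of a disjunctive sum is the nim-sum of the parts.
Combined value = 4 ⊕ 20 = 16.

16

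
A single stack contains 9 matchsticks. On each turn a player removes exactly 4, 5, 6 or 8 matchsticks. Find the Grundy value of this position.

Build the Grundy sequence with g(k) = mex{g(k−s) : s ∈ {4, 5, 6, 8}, s ≤ k}:
g(0) = mex{} = 0
g(1) = mex{} = 0
g(2) = mex{} = 0
g(3) = mex{} = 0
g(4) = mex{0} = 1
g(5) = mex{0} = 1
g(6) = mex{0} = 1
g(7) = mex{0} = 1
g(8) = mex{0,1} = 2
g(9) = mex{0,1} = 2
So g(9) = 2.

2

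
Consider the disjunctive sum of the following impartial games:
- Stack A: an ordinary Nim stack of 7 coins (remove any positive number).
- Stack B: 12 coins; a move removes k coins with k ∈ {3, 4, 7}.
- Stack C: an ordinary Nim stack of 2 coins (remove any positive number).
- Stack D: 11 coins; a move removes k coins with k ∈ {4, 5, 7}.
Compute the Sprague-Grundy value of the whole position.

5

Stack A is a plain Nim stack of size 7, so its Grundy value is 7.
Grundy values for stack B (subtraction set {3, 4, 7}):
k:     0  1  2  3  4  5  6  7  8  9 10 11 12
g(k):  0  0  0  1  1  1  2  2  2  3  0  0  0
So g(12) = 0.
Stack C is a plain Nim stack of size 2, so its Grundy value is 2.
For stack D, compute g(0), g(1), … with moves {4, 5, 7}:
g(0) = mex{} = 0
g(1) = mex{} = 0
g(2) = mex{} = 0
g(3) = mex{} = 0
g(4) = mex{0} = 1
g(5) = mex{0} = 1
g(6) = mex{0} = 1
g(7) = mex{0} = 1
g(8) = mex{0,1} = 2
g(9) = mex{0,1} = 2
g(10) = mex{0,1} = 2
g(11) = mex{1} = 0
So g(11) = 0.
The value of a disjunctive sum is the nim-sum of the parts.
Combined value = 7 XOR 0 XOR 2 XOR 0 = 5.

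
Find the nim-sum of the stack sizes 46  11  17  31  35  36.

44

Nim-sum: 46 ⊕ 11 ⊕ 17 ⊕ 31 ⊕ 35 ⊕ 36 = 44.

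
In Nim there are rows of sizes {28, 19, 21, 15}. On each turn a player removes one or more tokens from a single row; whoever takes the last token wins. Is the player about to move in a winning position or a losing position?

Winning position

Nim-sum: 28 ⊕ 19 ⊕ 21 ⊕ 15 = 21.
The nim-sum is 21 ≠ 0, so this is an N-position: the player to move can win.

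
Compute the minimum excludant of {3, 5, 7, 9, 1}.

0 is not in the set, so the mex is 0.

0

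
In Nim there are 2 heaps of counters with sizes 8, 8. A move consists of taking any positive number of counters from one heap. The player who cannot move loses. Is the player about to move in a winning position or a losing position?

Write each in binary and XOR column by column:
  1000  (8)
  1000  (8)
  ----
  0000  (0)
The nim-sum is 0, so this is a P-position: the player to move is in a losing position under optimal play.

Losing position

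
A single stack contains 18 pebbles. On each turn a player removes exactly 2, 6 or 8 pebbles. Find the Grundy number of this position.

Build the Grundy sequence with g(k) = mex{g(k−s) : s ∈ {2, 6, 8}, s ≤ k}:
k:     0  1  2  3  4  5  6  7  8  9 10 11 12 13 14 15 16 17 18
g(k):  0  0  1  1  0  0  1  1  2  2  3  3  2  2  0  0  1  1  0
So g(18) = 0.

0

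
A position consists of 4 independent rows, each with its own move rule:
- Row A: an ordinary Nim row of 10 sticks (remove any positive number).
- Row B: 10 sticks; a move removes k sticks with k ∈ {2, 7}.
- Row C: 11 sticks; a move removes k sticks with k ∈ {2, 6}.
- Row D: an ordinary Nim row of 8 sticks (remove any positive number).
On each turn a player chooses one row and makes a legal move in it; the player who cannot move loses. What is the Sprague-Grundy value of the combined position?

Row A is a plain Nim row of size 10, so its Grundy value is 10.
Grundy values for row B (subtraction set {2, 7}):
g(0) = mex{} = 0
g(1) = mex{} = 0
g(2) = mex{0} = 1
g(3) = mex{0} = 1
g(4) = mex{1} = 0
g(5) = mex{1} = 0
g(6) = mex{0} = 1
g(7) = mex{0} = 1
g(8) = mex{0,1} = 2
g(9) = mex{1} = 0
g(10) = mex{1,2} = 0
So g(10) = 0.
Build the Grundy sequence for row C with g(k) = mex{g(k−s) : s ∈ {2, 6}, s ≤ k}:
k:     0  1  2  3  4  5  6  7  8  9 10 11
g(k):  0  0  1  1  0  0  1  1  0  0  1  1
So g(11) = 1.
Row D is a plain Nim row of size 8, so its Grundy value is 8.
By the Sprague-Grundy theorem, the Grundy value of a sum of independent games is the XOR of the component values.
Combined value = 10 ⊕ 0 ⊕ 1 ⊕ 8 = 3.

3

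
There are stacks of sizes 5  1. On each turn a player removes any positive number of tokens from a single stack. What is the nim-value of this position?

4

Compute the nim-sum pairwise:
5 XOR 1 = 4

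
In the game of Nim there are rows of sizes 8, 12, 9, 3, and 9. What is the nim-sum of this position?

Nim-sum: 8 ^ 12 ^ 9 ^ 3 ^ 9 = 7.

7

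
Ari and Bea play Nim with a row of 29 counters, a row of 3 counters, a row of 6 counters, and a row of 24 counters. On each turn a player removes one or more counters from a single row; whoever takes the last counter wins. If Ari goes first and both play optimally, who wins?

Bea wins

Compute the nim-sum pairwise:
29 ^ 3 = 30
30 ^ 6 = 24
24 ^ 24 = 0
The nim-sum is 0, so this is a P-position: the player to move is in a losing position under optimal play; Ari is about to move from it and so loses — Bea wins.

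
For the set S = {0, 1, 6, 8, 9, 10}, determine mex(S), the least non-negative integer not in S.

2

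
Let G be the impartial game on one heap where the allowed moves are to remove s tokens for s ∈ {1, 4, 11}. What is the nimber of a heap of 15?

0

Build the Grundy sequence with g(k) = mex{g(k−s) : s ∈ {1, 4, 11}, s ≤ k}:
k:     0  1  2  3  4  5  6  7  8  9 10 11 12 13 14 15
g(k):  0  1  0  1  2  0  1  0  1  2  0  1  0  1  2  0
So g(15) = 0.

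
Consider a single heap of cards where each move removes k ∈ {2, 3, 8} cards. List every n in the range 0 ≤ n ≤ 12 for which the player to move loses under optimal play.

0, 1, 5, 6, 10, 11

Build the Grundy sequence with g(k) = mex{g(k−s) : s ∈ {2, 3, 8}, s ≤ k}:
k:     0  1  2  3  4  5  6  7  8  9 10 11 12
g(k):  0  0  1  1  2  0  0  1  1  2  0  0  1
The P-positions (g = 0) in 0..12 are 0, 1, 5, 6, 10, 11.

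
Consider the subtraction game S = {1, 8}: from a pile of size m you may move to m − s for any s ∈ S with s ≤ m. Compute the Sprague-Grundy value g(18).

0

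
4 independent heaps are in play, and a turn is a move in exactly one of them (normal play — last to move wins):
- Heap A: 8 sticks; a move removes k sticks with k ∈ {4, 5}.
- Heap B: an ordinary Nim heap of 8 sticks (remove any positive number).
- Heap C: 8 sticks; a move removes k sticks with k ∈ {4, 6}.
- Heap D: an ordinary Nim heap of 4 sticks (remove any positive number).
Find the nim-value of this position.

For heap A, compute g(0), g(1), … with moves {4, 5}:
g(0) = mex{} = 0
g(1) = mex{} = 0
g(2) = mex{} = 0
g(3) = mex{} = 0
g(4) = mex{0} = 1
g(5) = mex{0} = 1
g(6) = mex{0} = 1
g(7) = mex{0} = 1
g(8) = mex{0,1} = 2
So g(8) = 2.
Heap B is a plain Nim heap of size 8, so its Grundy value is 8.
Build the Grundy sequence for heap C with g(k) = mex{g(k−s) : s ∈ {4, 6}, s ≤ k}:
g(0) = mex{} = 0
g(1) = mex{} = 0
g(2) = mex{} = 0
g(3) = mex{} = 0
g(4) = mex{0} = 1
g(5) = mex{0} = 1
g(6) = mex{0} = 1
g(7) = mex{0} = 1
g(8) = mex{0,1} = 2
So g(8) = 2.
Heap D is a plain Nim heap of size 4, so its Grundy value is 4.
By the Sprague-Grundy theorem, the Grundy value of a sum of independent games is the XOR of the component values.
Combined value = 2 ⊕ 8 ⊕ 2 ⊕ 4 = 12.

12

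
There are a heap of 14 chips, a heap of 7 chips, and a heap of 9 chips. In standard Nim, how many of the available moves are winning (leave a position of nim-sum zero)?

0

Nim-sum: 14 XOR 7 XOR 9 = 0.
The nim-sum is already 0, so every move leaves a nonzero nim-sum — there are no winning moves.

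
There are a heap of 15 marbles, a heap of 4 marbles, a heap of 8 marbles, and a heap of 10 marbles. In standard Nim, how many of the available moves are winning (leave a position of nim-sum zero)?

Write each in binary and XOR column by column:
  1111  (15)
  0100  (4)
  1000  (8)
  1010  (10)
  ----
  1001  (9)
The overall nim-sum is X = 9. A heap of size p has a winning move iff p XOR X < p (reduce it to p XOR X).
  15: 15 XOR 9 = 6 < 15 — winning move (to 6).
  4: 4 XOR 9 = 13 ≥ 4 — no move.
  8: 8 XOR 9 = 1 < 8 — winning move (to 1).
  10: 10 XOR 9 = 3 < 10 — winning move (to 3).
That gives 3 winning moves.

3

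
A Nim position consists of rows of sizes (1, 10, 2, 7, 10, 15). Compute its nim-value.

11

Write each in binary and XOR column by column:
  0001  (1)
  1010  (10)
  0010  (2)
  0111  (7)
  1010  (10)
  1111  (15)
  ----
  1011  (11)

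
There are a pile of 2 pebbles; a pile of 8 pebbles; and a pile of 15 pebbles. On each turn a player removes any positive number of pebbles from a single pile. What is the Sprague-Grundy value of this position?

Nim-sum: 2 XOR 8 XOR 15 = 5.

5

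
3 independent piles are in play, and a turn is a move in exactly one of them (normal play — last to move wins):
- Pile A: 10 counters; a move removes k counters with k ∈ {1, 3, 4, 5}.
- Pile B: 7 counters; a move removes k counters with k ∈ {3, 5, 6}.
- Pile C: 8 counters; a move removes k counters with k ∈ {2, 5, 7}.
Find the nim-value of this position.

Grundy values for pile A (subtraction set {1, 3, 4, 5}):
k:     0  1  2  3  4  5  6  7  8  9 10
g(k):  0  1  0  1  2  3  2  3  0  1  0
So g(10) = 0.
Build the Grundy sequence for pile B with g(k) = mex{g(k−s) : s ∈ {3, 5, 6}, s ≤ k}:
g(0) = mex{} = 0
g(1) = mex{} = 0
g(2) = mex{} = 0
g(3) = mex{0} = 1
g(4) = mex{0} = 1
g(5) = mex{0} = 1
g(6) = mex{0,1} = 2
g(7) = mex{0,1} = 2
So g(7) = 2.
Build the Grundy sequence for pile C with g(k) = mex{g(k−s) : s ∈ {2, 5, 7}, s ≤ k}:
g(0) = mex{} = 0
g(1) = mex{} = 0
g(2) = mex{0} = 1
g(3) = mex{0} = 1
g(4) = mex{1} = 0
g(5) = mex{0,1} = 2
g(6) = mex{0} = 1
g(7) = mex{0,1,2} = 3
g(8) = mex{0,1} = 2
So g(8) = 2.
The value of a disjunctive sum is the nim-sum of the parts.
Combined value = 0 ⊕ 2 ⊕ 2 = 0.

0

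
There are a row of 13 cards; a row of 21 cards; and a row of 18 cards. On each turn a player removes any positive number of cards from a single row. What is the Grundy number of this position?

Nim-sum: 13 ⊕ 21 ⊕ 18 = 10.

10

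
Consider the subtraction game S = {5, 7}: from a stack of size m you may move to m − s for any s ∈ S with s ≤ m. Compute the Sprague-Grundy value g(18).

Compute g(0), g(1), … for moves {5, 7}:
k:     0  1  2  3  4  5  6  7  8  9 10 11 12 13 14 15 16 17 18
g(k):  0  0  0  0  0  1  1  1  1  1  2  2  0  0  0  0  0  1  1
So g(18) = 1.

1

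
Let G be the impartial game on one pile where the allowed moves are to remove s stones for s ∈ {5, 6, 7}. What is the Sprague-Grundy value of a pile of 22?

2

Build the Grundy sequence with g(k) = mex{g(k−s) : s ∈ {5, 6, 7}, s ≤ k}:
k:     0  1  2  3  4  5  6  7  8  9 10 11 12 13 14 15 16 17 18 19 20 21 22
g(k):  0  0  0  0  0  1  1  1  1  1  2  2  0  0  0  0  0  1  1  1  1  1  2
So g(22) = 2.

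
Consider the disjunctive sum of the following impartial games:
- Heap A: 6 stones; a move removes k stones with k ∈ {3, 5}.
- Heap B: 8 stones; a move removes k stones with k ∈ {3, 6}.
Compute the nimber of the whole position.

For heap A, compute g(0), g(1), … with moves {3, 5}:
k:     0  1  2  3  4  5  6
g(k):  0  0  0  1  1  1  2
So g(6) = 2.
Grundy values for heap B (subtraction set {3, 6}):
g(0) = mex{} = 0
g(1) = mex{} = 0
g(2) = mex{} = 0
g(3) = mex{0} = 1
g(4) = mex{0} = 1
g(5) = mex{0} = 1
g(6) = mex{0,1} = 2
g(7) = mex{0,1} = 2
g(8) = mex{0,1} = 2
So g(8) = 2.
By the Sprague-Grundy theorem, the Grundy value of a sum of independent games is the XOR of the component values.
Combined value = 2 XOR 2 = 0.

0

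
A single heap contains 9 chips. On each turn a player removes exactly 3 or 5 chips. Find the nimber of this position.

Build the Grundy sequence with g(k) = mex{g(k−s) : s ∈ {3, 5}, s ≤ k}:
g(0) = mex{} = 0
g(1) = mex{} = 0
g(2) = mex{} = 0
g(3) = mex{0} = 1
g(4) = mex{0} = 1
g(5) = mex{0} = 1
g(6) = mex{0,1} = 2
g(7) = mex{0,1} = 2
g(8) = mex{1} = 0
g(9) = mex{1,2} = 0
So g(9) = 0.

0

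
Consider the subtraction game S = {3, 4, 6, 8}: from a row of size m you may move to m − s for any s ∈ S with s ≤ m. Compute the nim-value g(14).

1

Compute g(0), g(1), … for moves {3, 4, 6, 8}:
k:     0  1  2  3  4  5  6  7  8  9 10 11 12 13 14
g(k):  0  0  0  1  1  1  2  2  2  3  3  0  0  0  1
So g(14) = 1.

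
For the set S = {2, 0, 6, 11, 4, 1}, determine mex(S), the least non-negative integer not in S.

The values 0, 1, 2 are all present; 3 is the first non-negative integer missing from the set.

3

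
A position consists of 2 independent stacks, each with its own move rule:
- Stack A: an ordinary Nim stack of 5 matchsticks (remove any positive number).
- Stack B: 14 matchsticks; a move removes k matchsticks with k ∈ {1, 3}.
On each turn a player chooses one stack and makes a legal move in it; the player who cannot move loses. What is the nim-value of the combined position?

5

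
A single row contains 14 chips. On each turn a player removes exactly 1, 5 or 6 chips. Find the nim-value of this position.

1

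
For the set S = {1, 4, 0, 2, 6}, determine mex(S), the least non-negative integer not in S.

The values 0, 1, 2 are all present; 3 is the first non-negative integer missing from the set.

3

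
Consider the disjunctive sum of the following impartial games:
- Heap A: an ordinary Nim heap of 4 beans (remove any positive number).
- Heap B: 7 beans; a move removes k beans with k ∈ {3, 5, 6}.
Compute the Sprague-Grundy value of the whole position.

6

Heap A is a plain Nim heap of size 4, so its Grundy value is 4.
Build the Grundy sequence for heap B with g(k) = mex{g(k−s) : s ∈ {3, 5, 6}, s ≤ k}:
k:     0  1  2  3  4  5  6  7
g(k):  0  0  0  1  1  1  2  2
So g(7) = 2.
The value of a disjunctive sum is the nim-sum of the parts.
Combined value = 4 ⊕ 2 = 6.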